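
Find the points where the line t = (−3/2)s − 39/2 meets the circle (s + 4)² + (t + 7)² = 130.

Substitute t = (−39 − 3s)/2:
13s² + 182s + 169 = 0  ⟹  s² + 14s + 13 = 0
s = −1 or s = −13, giving (−1, −18) and (−13, 0).

(−13, 0) and (−1, −18)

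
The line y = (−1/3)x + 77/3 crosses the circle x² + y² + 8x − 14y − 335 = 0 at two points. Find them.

From the line, y = (77 − x)/3. Substituting:
10x² − 40x − 320 = 0  ⟹  x² − 4x − 32 = 0
x = 8 or x = −4, giving (8, 23) and (−4, 27).

(−4, 27) and (8, 23)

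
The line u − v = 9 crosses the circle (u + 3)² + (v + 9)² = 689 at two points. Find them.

Express v = u − 9 and substitute into the circle:
2u² + 6u − 680 = 0  ⟹  u² + 3u − 340 = 0
u = 17 or u = −20, giving (17, 8) and (−20, −29).

(−20, −29) and (17, 8)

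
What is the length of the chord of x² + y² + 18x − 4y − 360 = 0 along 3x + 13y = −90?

From the line, y = (−90 − 3x)/13. Substituting:
178x² + 3738x − 48060 = 0  ⟹  x² + 21x − 270 = 0
x = 9 or x = −30, giving (9, −9) and (−30, 0).
|(9, −9) − (−30, 0)| = √((39)² + (−9)²) = 3√178.

3√178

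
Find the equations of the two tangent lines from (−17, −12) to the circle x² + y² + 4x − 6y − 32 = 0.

Let a tangent through (−17, −12) have slope m. Its distance from (−2, 3) must equal 3√5:
[m·(15) − (15)]² = 45(m² + 1)
2m² − 5m + 2 = 0, so m = 2 or m = 1/2.
Through (−17, −12) these give 2x − y = −22 and x − 2y = 7.

2x − y = −22 and x − 2y = 7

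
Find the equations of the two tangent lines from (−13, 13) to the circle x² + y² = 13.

Let a tangent through (−13, 13) have slope m. Its distance from (0, 0) must equal √13:
(13m − (−13))² = 13(m² + 1)
6m² + 13m + 6 = 0, so m = −2/3 or m = −3/2.
Through (−13, 13) these give 2x + 3y = 13 and 3x + 2y = −13.

2x + 3y = 13 and 3x + 2y = −13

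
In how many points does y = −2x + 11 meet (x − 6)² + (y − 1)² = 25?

Substituting the line into the circle gives 5x² − 52x + 111 = 0.
Δ = 2704 − 2220 = 484.
Two real roots: the line is a secant.

2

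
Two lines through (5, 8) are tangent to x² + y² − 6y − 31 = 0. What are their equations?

Let a tangent through (5, 8) have slope m. Its distance from (0, 3) must equal 2√10:
(−5m − (−5))² = 40(m² + 1)
3m² + 10m + 3 = 0, so m = −1/3 or m = −3.
Through (5, 8) these give x + 3y = 29 and 3x + y = 23.

x + 3y = 29 and 3x + y = 23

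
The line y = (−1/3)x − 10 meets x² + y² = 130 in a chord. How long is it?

Centre (0, 0), r² = 130. Perpendicular distance d from centre to line = |30| / √10 = 30/√10.
Chord = 2√(r² − d²) = 2·√(40) = 4√10.

4√10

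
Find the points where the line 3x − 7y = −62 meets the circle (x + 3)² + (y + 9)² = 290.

Express y = (62 + 3x)/7 and substitute into the circle:
58x² + 1044x + 1856 = 0  ⟹  x² + 18x + 32 = 0
x = −2 or x = −16, giving (−2, 8) and (−16, 2).

(−16, 2) and (−2, 8)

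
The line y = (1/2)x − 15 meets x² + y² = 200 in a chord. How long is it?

4√5

Centre (0, 0), r² = 200. Perpendicular distance d from centre to line = |−30| / √5 = 30/√5.
Chord = 2√(r² − d²) = 2·√(20) = 4√5.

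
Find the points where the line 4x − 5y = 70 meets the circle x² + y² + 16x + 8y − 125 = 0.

Substitute y = (−70 + 4x)/5:
41x² − 1025 = 0  ⟹  x² − 25 = 0
x = 5 or x = −5, giving (5, −10) and (−5, −18).

(−5, −18) and (5, −10)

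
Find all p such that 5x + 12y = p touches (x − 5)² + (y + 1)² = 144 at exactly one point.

p = −143 or p = 169

Tangency holds when the distance from the centre (5, −1) to the line equals the radius 12:
|5·5 + 12·(−1) − p| / √169 = 12
|p − (13)| = 12·13, so p = 169 or p = −143.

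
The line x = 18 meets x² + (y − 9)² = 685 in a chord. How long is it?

38

Centre (0, 9), r² = 685. Perpendicular distance d from centre to line = |−18| / √1 = 18.
Half the chord is √(r² − d²) = √(361), so the full chord is 38.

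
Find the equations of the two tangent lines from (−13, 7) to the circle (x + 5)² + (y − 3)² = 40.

Write the tangent as mx − y + (7 − m·(−13)) = 0 and set its distance from the centre to 2√10:
(8m − (−4))² = 40(m² + 1)
3m² + 8m − 3 = 0, so m = −3 or m = 1/3.
With m = −3: 3x + y = −32. With m = 1/3: x − 3y = −34.

3x + y = −32 and x − 3y = −34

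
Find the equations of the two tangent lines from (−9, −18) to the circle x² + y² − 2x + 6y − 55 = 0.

Write the tangent as mx − y + (−18 − m·(−9)) = 0 and set its distance from the centre to √65:
[m·(10) − (15)]² = 65(m² + 1)
7m² − 60m + 32 = 0, so m = 4/7 or m = 8.
With m = 4/7: 4x − 7y = 90. With m = 8: 8x − y = −54.

4x − 7y = 90 and 8x − y = −54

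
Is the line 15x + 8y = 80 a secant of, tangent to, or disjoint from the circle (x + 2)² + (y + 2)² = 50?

Centre (−2, −2), r² = 50. Distance² from centre to line = (−126)²/289 = 15876/289.
Since d² > r², the line lies outside the circle.

disjoint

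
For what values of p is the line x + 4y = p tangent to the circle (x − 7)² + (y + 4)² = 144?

Tangency holds when the distance from the centre (7, −4) to the line equals the radius 12:
|1·7 + 4·(−4) − p| / √17 = 12
|p − (−9)| = 12√17.

p = −9 ± 12√17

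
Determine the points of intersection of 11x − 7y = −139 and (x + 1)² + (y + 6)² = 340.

(−19, −10) and (−5, 12)

Express y = (139 + 11x)/7 and substitute into the circle:
170x² + 4080x + 16150 = 0  ⟹  x² + 24x + 95 = 0
x = −5 or x = −19, giving (−5, 12) and (−19, −10).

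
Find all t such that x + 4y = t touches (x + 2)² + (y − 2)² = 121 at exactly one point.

For a tangent, require d(centre, line) = r = 11.
|1·(−2) + 4·2 − t| / √17 = 11
|t − (6)| = 11√17.

t = 6 ± 11√17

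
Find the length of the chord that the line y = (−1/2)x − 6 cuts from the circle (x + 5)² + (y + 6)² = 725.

24√5

The distance from (−5, −6) to the line is 5/√5, and r² = 725.
Chord = 2√(r² − d²) = 2·√(720) = 24√5.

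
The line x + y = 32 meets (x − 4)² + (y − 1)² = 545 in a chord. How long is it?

19√2

Centre (4, 1), r² = 545. Perpendicular distance d from centre to line = |−27| / √2 = 27/√2.
Half the chord is √(r² − d²) = √(361/2), so the full chord is 19√2.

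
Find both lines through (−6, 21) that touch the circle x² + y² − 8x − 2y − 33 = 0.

7x + y = −21 and x + y = 15

Let a tangent through (−6, 21) have slope m. Its distance from (4, 1) must equal 5√2:
[m·(10) − (−20)]² = 50(m² + 1)
m² + 8m + 7 = 0, so m = −7 or m = −1.
With m = −7: 7x + y = −21. With m = −1: x + y = 15.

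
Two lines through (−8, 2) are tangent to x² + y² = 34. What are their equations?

Write the tangent as mx − y + (2 − m·(−8)) = 0 and set its distance from the centre to √34:
[m·(8) − (−2)]² = 34(m² + 1)
15m² + 16m − 15 = 0, so m = 3/5 or m = −5/3.
With m = 3/5: 3x − 5y = −34. With m = −5/3: 5x + 3y = −34.

3x − 5y = −34 and 5x + 3y = −34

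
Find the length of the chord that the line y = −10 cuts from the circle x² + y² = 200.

20

Express y = −10 and substitute into the circle:
x² − 100 = 0
x = 10 or x = −10, giving (10, −10) and (−10, −10).
|(10, −10) − (−10, −10)| = √((20)² + (0)²) = 20.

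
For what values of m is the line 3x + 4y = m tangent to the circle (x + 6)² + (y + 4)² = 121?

The line touches the circle iff its distance from (−6, −4) is 11:
|3·(−6) + 4·(−4) − m| / √25 = 11
|m − (−34)| = 11·5, so m = 21 or m = −89.

m = −89 or m = 21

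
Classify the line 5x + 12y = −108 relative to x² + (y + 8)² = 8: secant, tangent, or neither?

secant

Substituting the line into the circle gives 169x² + 120x − 1008 = 0.
Δ = 14400 − (−681408) = 695808.
Two real roots: the line is a secant.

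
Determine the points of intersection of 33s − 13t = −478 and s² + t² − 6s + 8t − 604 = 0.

(−20, −14) and (−7, 19)

From the line, t = (478 + 33s)/13. Substituting:
1258s² + 33966s + 176120 = 0  ⟹  s² + 27s + 140 = 0
s = −7 or s = −20, giving (−7, 19) and (−20, −14).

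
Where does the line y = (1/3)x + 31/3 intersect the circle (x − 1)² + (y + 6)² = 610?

(−22, 3) and (14, 15)

Substitute y = (31 + x)/3:
10x² + 80x − 3080 = 0  ⟹  x² + 8x − 308 = 0
x = 14 or x = −22, giving (14, 15) and (−22, 3).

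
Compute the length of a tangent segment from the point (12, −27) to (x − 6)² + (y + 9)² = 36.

With centre O = (6, −9), |OP|² = 360 and r² = 36.
The tangent meets the radius at right angles, so tangent² = |PO|² − r² = 360 − 36 = 324.

18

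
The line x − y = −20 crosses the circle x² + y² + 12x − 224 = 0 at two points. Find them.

From the line, y = x + 20. Substituting:
2x² + 52x + 176 = 0  ⟹  x² + 26x + 88 = 0
x = −4 or x = −22, giving (−4, 16) and (−22, −2).

(−22, −2) and (−4, 16)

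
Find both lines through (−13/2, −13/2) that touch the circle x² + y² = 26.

x − 5y = 26 and 5x − y = −26

Let a tangent through (−13/2, −13/2) have slope m. Its distance from (0, 0) must equal √26:
[m·(13/2) − (13/2)]² = 26(m² + 1)
5m² − 26m + 5 = 0, so m = 1/5 or m = 5.
With m = 1/5: x − 5y = 26. With m = 5: 5x − y = −26.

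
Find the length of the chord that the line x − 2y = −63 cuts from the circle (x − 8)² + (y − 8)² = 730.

Centre (8, 8), r² = 730. Perpendicular distance d from centre to line = |55| / √5 = 55/√5.
Half the chord is √(r² − d²) = √(125), so the full chord is 10√5.

10√5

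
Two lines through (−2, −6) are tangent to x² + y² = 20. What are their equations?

2x + y = −10 and x − 2y = 10

A line y − (−6) = m(x − (−2)) is tangent when its distance from (0, 0) is 2√5:
[m·(2) − (6)]² = 20(m² + 1)
2m² + 3m − 2 = 0, so m = −2 or m = 1/2.
Through (−2, −6) these give 2x + y = −10 and x − 2y = 10.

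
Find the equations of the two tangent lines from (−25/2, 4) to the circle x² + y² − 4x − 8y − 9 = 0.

2x − 5y = −45 and 2x + 5y = −5

Write the tangent as mx − y + (4 − m·(−25/2)) = 0 and set its distance from the centre to √29:
[m·(29/2) − (0)]² = 29(m² + 1)
25m² − 4 = 0, so m = 2/5 or m = −2/5.
With m = 2/5: 2x − 5y = −45. With m = −2/5: 2x + 5y = −5.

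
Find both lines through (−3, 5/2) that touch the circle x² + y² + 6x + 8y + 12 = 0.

3x − 2y = −14 and 3x + 2y = −4

Let a tangent through (−3, 5/2) have slope m. Its distance from (−3, −4) must equal √13:
(0m − (−13/2))² = 13(m² + 1)
4m² − 9 = 0, so m = 3/2 or m = −3/2.
With m = 3/2: 3x − 2y = −14. With m = −3/2: 3x + 2y = −4.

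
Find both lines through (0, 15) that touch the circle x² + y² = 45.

2x − y = −15 and 2x + y = 15

Write the tangent as mx − y + (15 − m·(0)) = 0 and set its distance from the centre to 3√5:
[m·(0) − (−15)]² = 45(m² + 1)
m² − 4 = 0, so m = 2 or m = −2.
With m = 2: 2x − y = −15. With m = −2: 2x + y = 15.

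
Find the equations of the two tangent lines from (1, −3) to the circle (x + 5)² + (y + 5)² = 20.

Write the tangent as mx − y + (−3 − m·(1)) = 0 and set its distance from the centre to 2√5:
[m·(−6) − (−2)]² = 20(m² + 1)
2m² − 3m − 2 = 0, so m = −1/2 or m = 2.
With m = −1/2: x + 2y = −5. With m = 2: 2x − y = 5.

x + 2y = −5 and 2x − y = 5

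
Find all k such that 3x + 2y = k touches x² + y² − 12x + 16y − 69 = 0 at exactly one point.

Tangency holds when the distance from the centre (6, −8) to the line equals the radius 13:
|3·6 + 2·(−8) − k| / √13 = 13
|k − (2)| = 13√13.

k = 2 ± 13√13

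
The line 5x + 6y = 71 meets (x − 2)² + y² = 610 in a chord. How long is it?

6√61

From the line, y = (71 − 5x)/6. Substituting:
61x² − 854x − 16775 = 0  ⟹  x² − 14x − 275 = 0
x = 25 or x = −11, giving (25, −9) and (−11, 21).
Chord length = distance between (25, −9) and (−11, 21) = √2196 = 6√61.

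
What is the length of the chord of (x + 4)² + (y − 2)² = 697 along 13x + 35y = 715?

Centre (−4, 2), r² = 697. Perpendicular distance d from centre to line = |−697| / √1394 = 697/√1394.
Half the chord is √(r² − d²) = √(697/2), so the full chord is √1394.

√1394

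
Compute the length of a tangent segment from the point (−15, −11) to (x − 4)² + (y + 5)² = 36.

19

Centre (4, −5), r² = 36. |PO|² = (−19)² + (−6)² = 397.
The tangent meets the radius at right angles, so tangent² = |PO|² − r² = 397 − 36 = 361.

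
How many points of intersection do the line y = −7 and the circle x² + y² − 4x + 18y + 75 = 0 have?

d² = (0·2 + 1·(−9) − (−7))² = 4; r² = 10.
Since d² < r², the line cuts the circle twice.

2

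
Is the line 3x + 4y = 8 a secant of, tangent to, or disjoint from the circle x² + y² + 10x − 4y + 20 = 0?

tangent

Substituting the line into the circle gives 25x² + 160x + 256 = 0.
Δ = 25600 − 25600 = 0.
A repeated root: the line is tangent.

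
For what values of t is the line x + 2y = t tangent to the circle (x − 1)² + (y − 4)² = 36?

t = 9 ± 6√5

The line touches the circle iff its distance from (1, 4) is 6:
|1·1 + 2·4 − t| / √5 = 6
|t − (9)| = 6√5.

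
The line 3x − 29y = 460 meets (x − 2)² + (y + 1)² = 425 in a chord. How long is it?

Substitute y = (−460 + 3x)/29:
850x² − 5950x − 168300 = 0  ⟹  x² − 7x − 198 = 0
x = 18 or x = −11, giving (18, −14) and (−11, −17).
|(18, −14) − (−11, −17)| = √((29)² + (3)²) = 5√34.

5√34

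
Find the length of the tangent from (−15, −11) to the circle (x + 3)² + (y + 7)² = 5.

Centre (−3, −7), r² = 5. |PO|² = (−12)² + (−4)² = 160.
By the tangent–radius right angle, tangent length = √(|PO|² − r²) = √155.

√155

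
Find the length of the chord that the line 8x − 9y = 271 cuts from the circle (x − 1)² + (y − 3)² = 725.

2√145

From the line, y = (−271 + 8x)/9. Substituting:
145x² − 4930x + 30160 = 0  ⟹  x² − 34x + 208 = 0
x = 26 or x = 8, giving (26, −7) and (8, −23).
|(26, −7) − (8, −23)| = √((18)² + (16)²) = 2√145.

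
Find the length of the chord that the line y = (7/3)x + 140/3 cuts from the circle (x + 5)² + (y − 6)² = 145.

Substitute y = (140 + 7x)/3:
58x² + 1798x + 13804 = 0  ⟹  x² + 31x + 238 = 0
x = −14 or x = −17, giving (−14, 14) and (−17, 7).
|(−14, 14) − (−17, 7)| = √((3)² + (7)²) = √58.

√58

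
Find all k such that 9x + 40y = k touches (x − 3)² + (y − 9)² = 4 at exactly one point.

k = 305 or k = 469

Tangency holds when the distance from the centre (3, 9) to the line equals the radius 2:
|9·3 + 40·9 − k| / √1681 = 2
|k − (387)| = 2·41, so k = 469 or k = 305.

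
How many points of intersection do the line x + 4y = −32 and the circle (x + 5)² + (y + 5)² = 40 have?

d² = (1·(−5) + 4·(−5) − (−32))²/17 = 49/17; r² = 40.
Since d² < r², the line cuts the circle twice.

2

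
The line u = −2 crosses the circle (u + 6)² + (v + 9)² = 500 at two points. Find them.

(−2, −31) and (−2, 13)

The line gives u = −2. Substituting into the circle:
v² + 18v − 403 = 0
v = 13 or v = −31, giving (−2, 13) and (−2, −31).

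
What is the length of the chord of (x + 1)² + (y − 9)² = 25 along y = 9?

10

The distance from (−1, 9) to the line is 0, and r² = 25.
Half the chord is √(r² − d²) = √(25), so the full chord is 10.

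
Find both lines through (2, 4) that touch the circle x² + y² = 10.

x − 3y = −10 and 3x + y = 10

A line y − (4) = m(x − (2)) is tangent when its distance from (0, 0) is √10:
[m·(−2) − (−4)]² = 10(m² + 1)
3m² + 8m − 3 = 0, so m = 1/3 or m = −3.
With m = 1/3: x − 3y = −10. With m = −3: 3x + y = 10.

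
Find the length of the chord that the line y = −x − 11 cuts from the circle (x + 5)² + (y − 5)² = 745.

The distance from (−5, 5) to the line is 11/√2, and r² = 745.
Chord = 2√(r² − d²) = 2·√(1369/2) = 37√2.

37√2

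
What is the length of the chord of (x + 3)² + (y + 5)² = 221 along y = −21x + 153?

The distance from (−3, −5) to the line is 221/√442, and r² = 221.
Chord = 2√(r² − d²) = 2·√(221/2) = √442.

√442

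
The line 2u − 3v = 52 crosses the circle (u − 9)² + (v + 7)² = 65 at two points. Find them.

From the line, v = (−52 + 2u)/3. Substituting:
13u² − 286u + 1105 = 0  ⟹  u² − 22u + 85 = 0
u = 17 or u = 5, giving (17, −6) and (5, −14).

(5, −14) and (17, −6)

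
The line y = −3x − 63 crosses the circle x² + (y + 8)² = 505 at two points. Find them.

(−21, 0) and (−12, −27)

From the line, y = −3x − 63. Substituting:
10x² + 330x + 2520 = 0  ⟹  x² + 33x + 252 = 0
x = −12 or x = −21, giving (−12, −27) and (−21, 0).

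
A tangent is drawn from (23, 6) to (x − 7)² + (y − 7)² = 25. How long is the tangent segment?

With centre O = (7, 7), |OP|² = 257 and r² = 25.
By the tangent–radius right angle, tangent length = √(|PO|² − r²) = √232 = 2√58.

2√58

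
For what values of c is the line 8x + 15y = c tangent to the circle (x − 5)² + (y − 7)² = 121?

c = −42 or c = 332

Tangency holds when the distance from the centre (5, 7) to the line equals the radius 11:
|8·5 + 15·7 − c| / √289 = 11
|c − (145)| = 11·17, so c = 332 or c = −42.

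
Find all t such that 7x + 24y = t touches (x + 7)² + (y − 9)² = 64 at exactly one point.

t = −33 or t = 367

The line touches the circle iff its distance from (−7, 9) is 8:
|7·(−7) + 24·9 − t| / √625 = 8
|t − (167)| = 8·25, so t = 367 or t = −33.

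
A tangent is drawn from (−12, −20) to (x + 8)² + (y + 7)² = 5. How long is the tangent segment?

6√5

The centre is (−8, −7) and r = √5. The square of the distance from P to the centre is 16 + 169 = 185.
By the tangent–radius right angle, tangent length = √(|PO|² − r²) = √180 = 6√5.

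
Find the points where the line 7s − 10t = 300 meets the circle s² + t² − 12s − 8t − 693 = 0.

(10, −23) and (30, −9)

From the line, t = (−300 + 7s)/10. Substituting:
149s² − 5960s + 44700 = 0  ⟹  s² − 40s + 300 = 0
s = 30 or s = 10, giving (30, −9) and (10, −23).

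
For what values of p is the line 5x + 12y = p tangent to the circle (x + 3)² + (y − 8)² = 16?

For a tangent, require d(centre, line) = r = 4.
|5·(−3) + 12·8 − p| / √169 = 4
|p − (81)| = 4·13, so p = 133 or p = 29.

p = 29 or p = 133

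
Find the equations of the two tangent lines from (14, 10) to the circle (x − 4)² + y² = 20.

Write the tangent as mx − y + (10 − m·(14)) = 0 and set its distance from the centre to 2√5:
[m·(−10) − (−10)]² = 20(m² + 1)
2m² − 5m + 2 = 0, so m = 2 or m = 1/2.
With m = 2: 2x − y = 18. With m = 1/2: x − 2y = −6.

2x − y = 18 and x − 2y = −6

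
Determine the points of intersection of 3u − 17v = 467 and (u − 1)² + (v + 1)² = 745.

(−3, −28) and (14, −25)

Express v = (−467 + 3u)/17 and substitute into the circle:
298u² − 3278u − 12516 = 0  ⟹  u² − 11u − 42 = 0
u = 14 or u = −3, giving (14, −25) and (−3, −28).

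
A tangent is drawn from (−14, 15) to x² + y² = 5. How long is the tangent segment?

4√26

Centre (0, 0), r² = 5. |PO|² = (−14)² + (15)² = 421.
The tangent meets the radius at right angles, so tangent² = |PO|² − r² = 421 − 5 = 416.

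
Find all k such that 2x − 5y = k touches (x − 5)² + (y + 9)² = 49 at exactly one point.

k = 55 ± 7√29

The line touches the circle iff its distance from (5, −9) is 7:
|2·5 − 5·(−9) − k| / √29 = 7
|k − (55)| = 7√29.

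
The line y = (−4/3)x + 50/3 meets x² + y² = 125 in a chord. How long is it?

10

The distance from (0, 0) to the line is 50/√25, and r² = 125.
Chord = 2√(r² − d²) = 2·√(25) = 10.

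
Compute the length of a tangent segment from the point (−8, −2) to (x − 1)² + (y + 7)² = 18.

2√22

The centre is (1, −7) and r = 3√2. The square of the distance from P to the centre is 81 + 25 = 106.
Power of the point: PT² = |PO|² − r² = 88, so PT = 2√22.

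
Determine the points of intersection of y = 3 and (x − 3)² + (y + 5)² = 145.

(−6, 3) and (12, 3)

From the line, y = 3. Substituting:
x² − 6x − 72 = 0
x = 12 or x = −6, giving (12, 3) and (−6, 3).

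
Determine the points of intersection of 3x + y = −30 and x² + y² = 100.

Express y = −3x − 30 and substitute into the circle:
10x² + 180x + 800 = 0  ⟹  x² + 18x + 80 = 0
x = −8 or x = −10, giving (−8, −6) and (−10, 0).

(−10, 0) and (−8, −6)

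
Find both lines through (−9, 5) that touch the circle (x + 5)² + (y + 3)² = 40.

x + 3y = 6 and 3x − y = −32

Let a tangent through (−9, 5) have slope m. Its distance from (−5, −3) must equal 2√10:
[m·(4) − (−8)]² = 40(m² + 1)
3m² − 8m − 3 = 0, so m = −1/3 or m = 3.
With m = −1/3: x + 3y = 6. With m = 3: 3x − y = −32.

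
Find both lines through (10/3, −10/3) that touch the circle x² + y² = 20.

Write the tangent as mx − y + (−10/3 − m·(10/3)) = 0 and set its distance from the centre to 2√5:
(−10/3m − (10/3))² = 20(m² + 1)
2m² − 5m + 2 = 0, so m = 2 or m = 1/2.
Through (10/3, −10/3) these give 2x − y = 10 and x − 2y = 10.

2x − y = 10 and x − 2y = 10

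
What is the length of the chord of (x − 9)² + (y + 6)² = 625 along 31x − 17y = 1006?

25√2

Centre (9, −6), r² = 625. Perpendicular distance d from centre to line = |−625| / √1250 = 625/√1250.
Half the chord is √(r² − d²) = √(625/2), so the full chord is 25√2.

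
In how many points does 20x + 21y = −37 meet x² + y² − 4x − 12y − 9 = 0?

d² = (20·2 + 21·6 − (−37))²/841 = 49; r² = 49.
Since d² = r², the line is tangent.

1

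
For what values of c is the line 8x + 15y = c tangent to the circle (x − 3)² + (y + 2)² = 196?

c = −244 or c = 232

The line touches the circle iff its distance from (3, −2) is 14:
|8·3 + 15·(−2) − c| / √289 = 14
|c − (−6)| = 14·17, so c = 232 or c = −244.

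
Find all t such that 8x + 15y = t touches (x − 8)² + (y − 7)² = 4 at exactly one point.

Tangency holds when the distance from the centre (8, 7) to the line equals the radius 2:
|8·8 + 15·7 − t| / √289 = 2
|t − (169)| = 2·17, so t = 203 or t = 135.

t = 135 or t = 203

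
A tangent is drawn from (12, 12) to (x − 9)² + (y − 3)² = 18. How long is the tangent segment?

Centre (9, 3), r² = 18. |PO|² = (3)² + (9)² = 90.
Power of the point: PT² = |PO|² − r² = 72, so PT = 6√2.

6√2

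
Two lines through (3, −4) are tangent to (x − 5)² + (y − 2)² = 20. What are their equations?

Write the tangent as mx − y + (−4 − m·(3)) = 0 and set its distance from the centre to 2√5:
[m·(2) − (6)]² = 20(m² + 1)
2m² + 3m − 2 = 0, so m = −2 or m = 1/2.
With m = −2: 2x + y = 2. With m = 1/2: x − 2y = 11.

2x + y = 2 and x − 2y = 11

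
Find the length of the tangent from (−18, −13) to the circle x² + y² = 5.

The centre is (0, 0) and r = √5. The square of the distance from P to the centre is 324 + 169 = 493.
Power of the point: PT² = |PO|² − r² = 488, so PT = 2√122.

2√122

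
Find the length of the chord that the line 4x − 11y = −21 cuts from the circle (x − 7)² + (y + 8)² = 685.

4√137

From the line, y = (21 + 4x)/11. Substituting:
137x² − 822x − 65075 = 0  ⟹  x² − 6x − 475 = 0
x = 25 or x = −19, giving (25, 11) and (−19, −5).
Chord length = distance between (25, 11) and (−19, −5) = √2192 = 4√137.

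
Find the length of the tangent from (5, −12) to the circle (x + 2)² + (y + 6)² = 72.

√13

Centre (−2, −6), r² = 72. |PO|² = (7)² + (−6)² = 85.
Power of the point: PT² = |PO|² − r² = 13, so PT = √13.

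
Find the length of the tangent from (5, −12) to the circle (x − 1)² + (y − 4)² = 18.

With centre O = (1, 4), |OP|² = 272 and r² = 18.
Power of the point: PT² = |PO|² − r² = 254, so PT = √254.

√254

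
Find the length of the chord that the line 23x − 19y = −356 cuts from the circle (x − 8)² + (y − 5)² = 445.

Centre (8, 5), r² = 445. Perpendicular distance d from centre to line = |445| / √890 = 445/√890.
Chord = 2√(r² − d²) = 2·√(445/2) = √890.

√890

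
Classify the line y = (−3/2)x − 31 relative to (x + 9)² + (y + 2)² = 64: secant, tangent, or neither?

neither

Centre (−9, −2), r² = 64. Distance² from centre to line = (31)²/13 = 961/13.
Since d² > r², the line lies outside the circle.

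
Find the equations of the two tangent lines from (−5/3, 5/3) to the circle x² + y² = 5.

Write the tangent as mx − y + (5/3 − m·(−5/3)) = 0 and set its distance from the centre to √5:
[m·(5/3) − (−5/3)]² = 5(m² + 1)
2m² − 5m + 2 = 0, so m = 2 or m = 1/2.
With m = 2: 2x − y = −5. With m = 1/2: x − 2y = −5.

2x − y = −5 and x − 2y = −5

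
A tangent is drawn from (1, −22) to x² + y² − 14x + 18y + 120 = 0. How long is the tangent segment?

√195

With centre O = (7, −9), |OP|² = 205 and r² = 10.
The tangent meets the radius at right angles, so tangent² = |PO|² − r² = 205 − 10 = 195.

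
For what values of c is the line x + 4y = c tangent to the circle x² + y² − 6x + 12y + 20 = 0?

c = −21 ± 5√17

Tangency holds when the distance from the centre (3, −6) to the line equals the radius 5:
|1·3 + 4·(−6) − c| / √17 = 5
|c − (−21)| = 5√17.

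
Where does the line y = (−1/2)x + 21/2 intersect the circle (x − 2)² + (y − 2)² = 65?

(1, 10) and (9, 6)

Express y = (21 − x)/2 and substitute into the circle:
5x² − 50x + 45 = 0  ⟹  x² − 10x + 9 = 0
x = 9 or x = 1, giving (9, 6) and (1, 10).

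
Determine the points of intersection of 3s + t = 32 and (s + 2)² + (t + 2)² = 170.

(9, 5) and (11, −1)

Express t = −3s + 32 and substitute into the circle:
10s² − 200s + 990 = 0  ⟹  s² − 20s + 99 = 0
s = 11 or s = 9, giving (11, −1) and (9, 5).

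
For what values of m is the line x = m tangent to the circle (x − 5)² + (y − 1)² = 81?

m = −4 or m = 14

The line touches the circle iff its distance from (5, 1) is 9:
|1·5 + 0·1 − m| / √1 = 9
|m − (5)| = 9, so m = 14 or m = −4.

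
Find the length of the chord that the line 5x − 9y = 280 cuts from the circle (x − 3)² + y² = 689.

From the line, y = (−280 + 5x)/9. Substituting:
106x² − 3286x + 23320 = 0  ⟹  x² − 31x + 220 = 0
x = 20 or x = 11, giving (20, −20) and (11, −25).
|(20, −20) − (11, −25)| = √((9)² + (5)²) = √106.

√106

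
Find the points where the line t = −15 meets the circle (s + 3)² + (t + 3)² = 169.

Substitute t = −15:
s² + 6s − 16 = 0
s = 2 or s = −8, giving (2, −15) and (−8, −15).

(−8, −15) and (2, −15)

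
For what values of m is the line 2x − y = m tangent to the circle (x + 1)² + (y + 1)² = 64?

Tangency holds when the distance from the centre (−1, −1) to the line equals the radius 8:
|2·(−1) − 1·(−1) − m| / √5 = 8
|m − (−1)| = 8√5.

m = −1 ± 8√5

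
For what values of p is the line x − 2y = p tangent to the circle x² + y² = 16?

For a tangent, require d(centre, line) = r = 4.
|1·0 − 2·0 − p| / √5 = 4
|p| = 4√5.

p = ±4√5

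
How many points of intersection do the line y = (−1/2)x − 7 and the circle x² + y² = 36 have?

Centre (0, 0), r² = 36. Distance² from centre to line = (14)²/5 = 196/5.
Since d² > r², the line lies outside the circle.

0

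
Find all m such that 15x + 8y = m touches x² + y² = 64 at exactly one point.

m = −136 or m = 136

The line touches the circle iff its distance from (0, 0) is 8:
|15·0 + 8·0 − m| / √289 = 8
|m| = 8·17, so m = 136 or m = −136.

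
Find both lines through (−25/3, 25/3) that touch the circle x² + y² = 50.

A line y − (25/3) = m(x − (−25/3)) is tangent when its distance from (0, 0) is 5√2:
[m·(25/3) − (−25/3)]² = 50(m² + 1)
7m² + 50m + 7 = 0, so m = −7 or m = −1/7.
With m = −7: 7x + y = −50. With m = −1/7: x + 7y = 50.

7x + y = −50 and x + 7y = 50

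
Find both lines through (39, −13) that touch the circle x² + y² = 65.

4x + 7y = 65 and x + 8y = −65

A line y − (−13) = m(x − (39)) is tangent when its distance from (0, 0) is √65:
(−39m − (13))² = 65(m² + 1)
56m² + 39m + 4 = 0, so m = −4/7 or m = −1/8.
With m = −4/7: 4x + 7y = 65. With m = −1/8: x + 8y = −65.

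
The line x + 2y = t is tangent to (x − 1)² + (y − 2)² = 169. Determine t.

Tangency holds when the distance from the centre (1, 2) to the line equals the radius 13:
|1·1 + 2·2 − t| / √5 = 13
|t − (5)| = 13√5.

t = 5 ± 13√5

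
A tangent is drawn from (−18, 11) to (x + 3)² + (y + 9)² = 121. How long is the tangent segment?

6√14

With centre O = (−3, −9), |OP|² = 625 and r² = 121.
Power of the point: PT² = |PO|² − r² = 504, so PT = 6√14.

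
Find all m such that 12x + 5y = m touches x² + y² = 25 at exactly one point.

Tangency holds when the distance from the centre (0, 0) to the line equals the radius 5:
|12·0 + 5·0 − m| / √169 = 5
|m| = 5·13, so m = 65 or m = −65.

m = −65 or m = 65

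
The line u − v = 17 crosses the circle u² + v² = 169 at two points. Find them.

(5, −12) and (12, −5)

Substitute v = u − 17:
2u² − 34u + 120 = 0  ⟹  u² − 17u + 60 = 0
u = 12 or u = 5, giving (12, −5) and (5, −12).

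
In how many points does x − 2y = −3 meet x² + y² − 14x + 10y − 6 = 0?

Substituting the line into the circle gives 5x² − 30x + 45 = 0.
Discriminant = (−30)² − 4·5·(45) = 0.
A repeated root: the line is tangent.

1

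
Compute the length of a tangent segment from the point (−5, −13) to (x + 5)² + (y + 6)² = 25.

The centre is (−5, −6) and r = 5. The square of the distance from P to the centre is 0 + 49 = 49.
Power of the point: PT² = |PO|² − r² = 24, so PT = 2√6.

2√6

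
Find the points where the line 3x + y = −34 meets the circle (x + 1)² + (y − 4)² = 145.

(−13, 5) and (−10, −4)

Express y = −3x − 34 and substitute into the circle:
10x² + 230x + 1300 = 0  ⟹  x² + 23x + 130 = 0
x = −10 or x = −13, giving (−10, −4) and (−13, 5).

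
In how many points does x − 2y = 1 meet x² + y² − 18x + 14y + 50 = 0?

d² = (1·9 − 2·(−7) − (1))²/5 = 484/5; r² = 80.
Since d² > r², the line lies outside the circle.

0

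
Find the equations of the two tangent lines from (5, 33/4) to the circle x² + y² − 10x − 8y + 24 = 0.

x − 4y = −28 and x + 4y = 38

Write the tangent as mx − y + (33/4 − m·(5)) = 0 and set its distance from the centre to √17:
(0m − (−17/4))² = 17(m² + 1)
16m² − 1 = 0, so m = 1/4 or m = −1/4.
Through (5, 33/4) these give x − 4y = −28 and x + 4y = 38.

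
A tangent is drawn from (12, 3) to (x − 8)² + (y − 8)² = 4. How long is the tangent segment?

√37

With centre O = (8, 8), |OP|² = 41 and r² = 4.
Power of the point: PT² = |PO|² − r² = 37, so PT = √37.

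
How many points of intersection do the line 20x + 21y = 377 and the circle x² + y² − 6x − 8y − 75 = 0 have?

Centre (3, 4), r² = 100. Distance² from centre to line = (−233)²/841 = 54289/841.
Since d² < r², the line cuts the circle twice.

2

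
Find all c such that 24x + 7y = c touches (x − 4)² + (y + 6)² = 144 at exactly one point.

For a tangent, require d(centre, line) = r = 12.
|24·4 + 7·(−6) − c| / √625 = 12
|c − (54)| = 12·25, so c = 354 or c = −246.

c = −246 or c = 354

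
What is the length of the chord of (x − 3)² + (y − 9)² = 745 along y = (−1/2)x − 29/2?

14√5

Express y = (−29 − x)/2 and substitute into the circle:
5x² + 70x − 735 = 0  ⟹  x² + 14x − 147 = 0
x = 7 or x = −21, giving (7, −18) and (−21, −4).
|(7, −18) − (−21, −4)| = √((28)² + (−14)²) = 14√5.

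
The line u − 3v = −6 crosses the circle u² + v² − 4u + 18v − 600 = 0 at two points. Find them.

From the line, v = (6 + u)/3. Substituting:
10u² + 30u − 5040 = 0  ⟹  u² + 3u − 504 = 0
u = 21 or u = −24, giving (21, 9) and (−24, −6).

(−24, −6) and (21, 9)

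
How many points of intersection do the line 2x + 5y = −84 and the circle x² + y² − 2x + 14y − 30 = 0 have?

Substituting the line into the circle gives 29x² + 146x + 426 = 0.
Δ = 21316 − 49416 = −28100.
No real roots: the line does not meet the circle.

0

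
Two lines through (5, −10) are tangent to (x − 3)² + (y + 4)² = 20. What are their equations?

Let a tangent through (5, −10) have slope m. Its distance from (3, −4) must equal 2√5:
(−2m − (6))² = 20(m² + 1)
2m² − 3m − 2 = 0, so m = −1/2 or m = 2.
Through (5, −10) these give x + 2y = −15 and 2x − y = 20.

x + 2y = −15 and 2x − y = 20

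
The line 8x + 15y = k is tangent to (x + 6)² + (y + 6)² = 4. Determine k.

For a tangent, require d(centre, line) = r = 2.
|8·(−6) + 15·(−6) − k| / √289 = 2
|k − (−138)| = 2·17, so k = −104 or k = −172.

k = −172 or k = −104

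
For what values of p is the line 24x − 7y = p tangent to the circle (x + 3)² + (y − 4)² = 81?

p = −325 or p = 125

For a tangent, require d(centre, line) = r = 9.
|24·(−3) − 7·4 − p| / √625 = 9
|p − (−100)| = 9·25, so p = 125 or p = −325.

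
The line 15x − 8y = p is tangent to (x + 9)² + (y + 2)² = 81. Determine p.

The line touches the circle iff its distance from (−9, −2) is 9:
|15·(−9) − 8·(−2) − p| / √289 = 9
|p − (−119)| = 9·17, so p = 34 or p = −272.

p = −272 or p = 34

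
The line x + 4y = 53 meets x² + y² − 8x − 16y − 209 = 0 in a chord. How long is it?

8√17

From the line, y = (53 − x)/4. Substituting:
17x² − 170x − 3927 = 0  ⟹  x² − 10x − 231 = 0
x = 21 or x = −11, giving (21, 8) and (−11, 16).
Chord length = distance between (21, 8) and (−11, 16) = √1088 = 8√17.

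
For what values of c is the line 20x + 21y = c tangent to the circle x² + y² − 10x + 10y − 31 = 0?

Tangency holds when the distance from the centre (5, −5) to the line equals the radius 9:
|20·5 + 21·(−5) − c| / √841 = 9
|c − (−5)| = 9·29, so c = 256 or c = −266.

c = −266 or c = 256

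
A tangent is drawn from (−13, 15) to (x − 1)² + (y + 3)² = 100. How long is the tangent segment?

2√105

With centre O = (1, −3), |OP|² = 520 and r² = 100.
By the tangent–radius right angle, tangent length = √(|PO|² − r²) = √420 = 2√105.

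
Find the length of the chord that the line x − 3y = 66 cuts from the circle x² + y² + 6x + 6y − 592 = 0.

Substitute y = (−66 + x)/3:
10x² − 60x − 2160 = 0  ⟹  x² − 6x − 216 = 0
x = 18 or x = −12, giving (18, −16) and (−12, −26).
|(18, −16) − (−12, −26)| = √((30)² + (10)²) = 10√10.

10√10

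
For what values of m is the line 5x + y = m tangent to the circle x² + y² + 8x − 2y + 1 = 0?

Tangency holds when the distance from the centre (−4, 1) to the line equals the radius 4:
|5·(−4) + 1·1 − m| / √26 = 4
|m − (−19)| = 4√26.

m = −19 ± 4√26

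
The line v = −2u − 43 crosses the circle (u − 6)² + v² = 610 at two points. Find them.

Substitute v = −2u − 43:
5u² + 160u + 1275 = 0  ⟹  u² + 32u + 255 = 0
u = −15 or u = −17, giving (−15, −13) and (−17, −9).

(−17, −9) and (−15, −13)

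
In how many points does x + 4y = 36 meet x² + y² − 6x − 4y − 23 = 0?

d² = (1·3 + 4·2 − (36))²/17 = 625/17; r² = 36.
Since d² > r², the line lies outside the circle.

0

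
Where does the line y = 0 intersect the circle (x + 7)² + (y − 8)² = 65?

(−8, 0) and (−6, 0)

Express y = 0 and substitute into the circle:
x² + 14x + 48 = 0
x = −6 or x = −8, giving (−6, 0) and (−8, 0).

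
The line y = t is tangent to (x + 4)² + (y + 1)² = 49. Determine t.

t = −8 or t = 6

Tangency holds when the distance from the centre (−4, −1) to the line equals the radius 7:
|0·(−4) + 1·(−1) − t| / √1 = 7
|t − (−1)| = 7, so t = 6 or t = −8.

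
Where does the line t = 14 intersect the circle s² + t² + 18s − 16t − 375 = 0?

Express t = 14 and substitute into the circle:
s² + 18s − 403 = 0
s = 13 or s = −31, giving (13, 14) and (−31, 14).

(−31, 14) and (13, 14)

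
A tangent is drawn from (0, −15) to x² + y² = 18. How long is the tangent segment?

3√23

The centre is (0, 0) and r = 3√2. The square of the distance from P to the centre is 0 + 225 = 225.
By the tangent–radius right angle, tangent length = √(|PO|² − r²) = √207 = 3√23.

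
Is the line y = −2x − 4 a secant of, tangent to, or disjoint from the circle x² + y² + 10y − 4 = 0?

Substituting the line into the circle gives 5x² − 4x − 28 = 0.
Discriminant = (−4)² − 4·5·(−28) = 576 > 0.
Two real roots: the line is a secant.

secant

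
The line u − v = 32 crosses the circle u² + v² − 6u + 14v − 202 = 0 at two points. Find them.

(11, −21) and (17, −15)

Substitute v = u − 32:
2u² − 56u + 374 = 0  ⟹  u² − 28u + 187 = 0
u = 17 or u = 11, giving (17, −15) and (11, −21).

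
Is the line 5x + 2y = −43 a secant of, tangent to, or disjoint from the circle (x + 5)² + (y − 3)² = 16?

disjoint

Substituting the line into the circle gives 29x² + 530x + 2437 = 0.
Δ = 280900 − 282692 = −1792.
No real roots: the line does not meet the circle.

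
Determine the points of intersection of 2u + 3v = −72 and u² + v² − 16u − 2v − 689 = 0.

(−15, −14) and (3, −26)

From the line, v = (−72 − 2u)/3. Substituting:
13u² + 156u − 585 = 0  ⟹  u² + 12u − 45 = 0
u = 3 or u = −15, giving (3, −26) and (−15, −14).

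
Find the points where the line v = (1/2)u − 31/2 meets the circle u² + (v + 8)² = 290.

Express v = (−31 + u)/2 and substitute into the circle:
5u² − 30u − 935 = 0  ⟹  u² − 6u − 187 = 0
u = 17 or u = −11, giving (17, −7) and (−11, −21).

(−11, −21) and (17, −7)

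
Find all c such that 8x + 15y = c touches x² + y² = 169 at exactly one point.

Tangency holds when the distance from the centre (0, 0) to the line equals the radius 13:
|8·0 + 15·0 − c| / √289 = 13
|c| = 13·17, so c = 221 or c = −221.

c = −221 or c = 221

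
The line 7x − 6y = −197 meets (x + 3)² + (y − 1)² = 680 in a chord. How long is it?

Express y = (197 + 7x)/6 and substitute into the circle:
85x² + 2890x + 12325 = 0  ⟹  x² + 34x + 145 = 0
x = −5 or x = −29, giving (−5, 27) and (−29, −1).
Chord length = distance between (−5, 27) and (−29, −1) = √1360 = 4√85.

4√85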